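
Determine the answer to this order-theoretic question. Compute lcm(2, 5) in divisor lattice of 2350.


In a divisor lattice, join = lcm (least common multiple).
gcd(2,5) = 1
lcm(2,5) = 2*5/gcd = 10/1 = 10


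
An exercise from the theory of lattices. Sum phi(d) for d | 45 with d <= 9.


Divisors of 45 up to 9: [1, 3, 5, 9]
phi values: [1, 2, 4, 6]
Sum = 13


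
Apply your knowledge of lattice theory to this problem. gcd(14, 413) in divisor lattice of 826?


Meet=gcd.
gcd(14,413)=7


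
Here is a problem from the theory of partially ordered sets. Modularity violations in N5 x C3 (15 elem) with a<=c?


Modular law: if a <= c then a v (b ^ c) = (a v b) ^ c.
Check all triples (a,b,c) with a <= c among 15 elements.
  e.g. a=(a,0), b=(c,0), c=(b,0): lhs=(a,0) != rhs=(b,0)
  e.g. a=(a,0), b=(c,1), c=(b,0): lhs=(a,0) != rhs=(b,0)
Total violating triples: 18


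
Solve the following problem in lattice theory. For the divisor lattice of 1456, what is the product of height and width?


Height = length of longest chain minus 1; width = size of largest antichain.
A maximum chain: 1 | 13 | 91 | 182 | 364 | 728 | 1456  (height 6).
A maximum antichain: {4, 14, 26, 91}  (width 4).
Product = 6 * 4 = 24


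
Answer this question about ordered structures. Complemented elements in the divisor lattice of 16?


An element a is complemented if some b has a meet b = bottom, a join b = top.
a is complemented iff gcd(a, n/a)=1, i.e. a is a unitary divisor of 16.
Complemented elements: 1, 16
Count: 2


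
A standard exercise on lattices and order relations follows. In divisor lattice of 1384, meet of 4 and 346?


In a divisor lattice, meet = gcd (greatest common divisor).
By Euclidean algorithm or factoring: gcd(4,346) = 2


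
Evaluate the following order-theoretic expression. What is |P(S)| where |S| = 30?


Power set = 2^n.
2^30 = 1073741824


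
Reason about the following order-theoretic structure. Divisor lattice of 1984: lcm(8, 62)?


Join=lcm.
gcd(8,62)=2
lcm=248


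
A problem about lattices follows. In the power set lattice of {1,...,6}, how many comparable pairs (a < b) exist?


A comparable pair {a,b} has a < b or b < a in the order.
Count unordered pairs where one element is strictly below the other.
Examples: {{},{1}}, {{},{2}}, {{},{3}}, {{},{4}}, ...
Total comparable pairs: 665


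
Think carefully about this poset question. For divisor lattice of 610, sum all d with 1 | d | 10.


Interval [1,10] in divisors of 610: [1, 2, 5, 10]
Sum = 18


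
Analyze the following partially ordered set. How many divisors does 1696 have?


Divisors of 1696: [1, 2, 4, 8, 16, 32, 53, 106, 212, 424, 848, 1696]
Count: 12


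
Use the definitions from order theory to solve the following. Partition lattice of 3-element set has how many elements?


B(n) = number of set partitions of an n-element set.
B(n) satisfies the recurrence: B(n+1) = sum_k C(n,k)*B(k).
B(3) = 5


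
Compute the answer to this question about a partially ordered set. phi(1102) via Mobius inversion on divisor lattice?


phi(n) = n * prod_{p|n} (1 - 1/p).
Prime divisors of 1102: [2, 19, 29]
phi(1102) = 1102 * (1 - 1/2) * (1 - 1/19) * (1 - 1/29)
phi(1102) = 504


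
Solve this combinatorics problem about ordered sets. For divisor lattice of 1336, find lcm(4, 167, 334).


In a divisor lattice, join = lcm (least common multiple).
Compute lcm iteratively: start with first element, then lcm(current, next).
Elements: [4, 167, 334]
lcm(4,167) = 668
lcm(668,334) = 668
Final lcm = 668


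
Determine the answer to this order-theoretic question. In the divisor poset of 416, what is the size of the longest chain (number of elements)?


A chain is a totally ordered subset; we count the number of elements in a maximum chain.
Compute, for each element x, the size of the longest chain ending at x:
  1: 1
  2: 2
  13: 2
  4: 3
  8: 4
  26: 3
  ...
A maximum chain: 1 < 2 < 4 < 8 < 16 < 32 < 416
Number of elements in the longest chain: 7


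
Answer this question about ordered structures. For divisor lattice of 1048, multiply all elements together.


Divisors of 1048: [1, 2, 4, 8, 131, 262, 524, 1048]
Product = n^(d(n)/2) = 1048^(8/2)
Product = 1206271676416


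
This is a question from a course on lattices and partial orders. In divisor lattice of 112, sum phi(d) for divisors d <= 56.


Divisors of 112 up to 56: [1, 2, 4, 7, 8, 14, 16, 28, 56]
phi values: [1, 1, 2, 6, 4, 6, 8, 12, 24]
Sum = 64


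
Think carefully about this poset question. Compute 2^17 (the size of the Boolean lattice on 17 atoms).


Power set = 2^n.
2^17 = 131072


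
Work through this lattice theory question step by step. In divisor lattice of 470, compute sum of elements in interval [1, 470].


Interval [1,470] in divisors of 470: [1, 2, 5, 10, 47, 94, 235, 470]
Sum = 864


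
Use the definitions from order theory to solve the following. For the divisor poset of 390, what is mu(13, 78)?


In a divisor lattice, mu(a,b) = mu(b/a) where mu is the classical Mobius function.
b/a = 78/13 = 6
Prime factorization of 6: primes [2, 3]
6 is squarefree with 2 prime factor(s), so mu(6) = (-1)^2 = 1


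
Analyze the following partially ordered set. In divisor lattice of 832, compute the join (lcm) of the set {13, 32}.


In a divisor lattice, join = lcm (least common multiple).
Compute lcm iteratively: start with first element, then lcm(current, next).
Elements: [13, 32]
lcm(13,32) = 416
Final lcm = 416


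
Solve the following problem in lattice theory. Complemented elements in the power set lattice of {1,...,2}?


An element a is complemented if some b has a meet b = bottom, a join b = top.
every subset A has complement S\A, so all elements are complemented.
Complemented elements: {}, {1}, {2}, {1,2}
Count: 4


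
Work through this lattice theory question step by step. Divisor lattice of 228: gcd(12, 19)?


Meet=gcd.
gcd(12,19)=1


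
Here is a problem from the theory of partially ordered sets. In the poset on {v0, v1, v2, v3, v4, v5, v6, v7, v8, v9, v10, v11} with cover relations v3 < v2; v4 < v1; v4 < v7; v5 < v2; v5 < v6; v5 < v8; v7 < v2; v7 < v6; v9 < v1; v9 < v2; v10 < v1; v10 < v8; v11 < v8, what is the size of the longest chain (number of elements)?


A chain is a totally ordered subset; we count the number of elements in a maximum chain.
Compute, for each element x, the size of the longest chain ending at x:
  v0: 1
  v3: 1
  v4: 1
  v5: 1
  v9: 1
  v10: 1
  ...
A maximum chain: v4 < v7 < v2
Number of elements in the longest chain: 3


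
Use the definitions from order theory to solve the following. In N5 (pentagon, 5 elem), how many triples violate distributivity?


Distributive law: a ^ (b v c) = (a ^ b) v (a ^ c).
Check all 5^3 = 125 ordered triples (a,b,c).
  e.g. a=b, b=a, c=c: lhs=b != rhs=a
  e.g. a=b, b=c, c=a: lhs=b != rhs=a
Total violating triples: 2


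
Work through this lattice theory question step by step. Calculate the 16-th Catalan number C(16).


C(n) = C(2n, n) / (n+1).
C(32, 16) = 601080390
C(16) = 601080390 / 17 = 35357670


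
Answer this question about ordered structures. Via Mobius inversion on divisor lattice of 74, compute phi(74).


phi(n) = n * prod_{p|n} (1 - 1/p).
Prime divisors of 74: [2, 37]
phi(74) = 74 * (1 - 1/2) * (1 - 1/37)
phi(74) = 36


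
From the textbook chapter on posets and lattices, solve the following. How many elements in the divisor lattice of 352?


Divisors of 352: [1, 2, 4, 8, 11, 16, 22, 32, 44, 88, 176, 352]
Count: 12


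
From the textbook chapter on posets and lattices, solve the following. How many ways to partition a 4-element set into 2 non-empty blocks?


S(n,k) = k*S(n-1,k) + S(n-1,k-1).
S(3,2) = 3, S(3,1) = 1
S(4,2) = 2*3 + 1 = 6 + 1
S(4,2) = 7


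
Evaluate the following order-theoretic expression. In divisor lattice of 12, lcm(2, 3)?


Join=lcm.
gcd(2,3)=1
lcm=6


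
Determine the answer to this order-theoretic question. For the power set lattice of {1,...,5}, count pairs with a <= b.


The order relation is {(a,b) : a <= b}, reflexive so it includes (a,a).
Examples: ({},{}), ({},{1,2}), ({},{1,2,3}), ({},{1,2,3,4}), ({},{1,2,3,4,5}), ...
Total ordered pairs: 243


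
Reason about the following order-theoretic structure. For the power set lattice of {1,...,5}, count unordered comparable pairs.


A comparable pair {a,b} has a < b or b < a in the order.
Count unordered pairs where one element is strictly below the other.
Examples: {{},{1}}, {{},{2}}, {{},{3}}, {{},{4}}, ...
Total comparable pairs: 211


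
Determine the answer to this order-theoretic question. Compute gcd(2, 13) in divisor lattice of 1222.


In a divisor lattice, meet = gcd (greatest common divisor).
By Euclidean algorithm or factoring: gcd(2,13) = 1


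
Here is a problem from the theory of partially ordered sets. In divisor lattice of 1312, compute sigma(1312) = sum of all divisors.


sigma(n) = sum of divisors.
Divisors of 1312: [1, 2, 4, 8, 16, 32, 41, 82, 164, 328, 656, 1312]
Sum = 2646


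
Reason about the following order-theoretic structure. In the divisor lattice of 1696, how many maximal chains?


A maximal chain goes from the minimum element to a maximal element via cover relations.
Counting all min-to-max paths in the cover graph.
Total maximal chains: 6


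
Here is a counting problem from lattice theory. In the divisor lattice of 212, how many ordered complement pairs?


Complement pair (a,b): a meet b = bottom, a join b = top.
Here: gcd(a,b)=1 and lcm(a,b)=212, i.e. a*b=212 with a,b coprime.
Pairs found: (1,212), (4,53), (53,4), (212,1)
Total ordered pairs: 4


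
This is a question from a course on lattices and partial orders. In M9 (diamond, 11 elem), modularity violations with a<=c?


Modular law: if a <= c then a v (b ^ c) = (a v b) ^ c.
Check all triples (a,b,c) with a <= c among 11 elements.
This lattice is modular (diamonds M_m and their chain-products are modular).
Total violating triples: 0


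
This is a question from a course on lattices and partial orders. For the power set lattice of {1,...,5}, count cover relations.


A cover relation a -< b holds when a < b with no c strictly between.
Cover relations:
  {} -< {1}
  {} -< {2}
  {} -< {3}
  {} -< {4}
  {} -< {5}
  {1} -< {1,2}
  {1} -< {1,3}
  {1} -< {1,4}
  ...72 more
Total: 80


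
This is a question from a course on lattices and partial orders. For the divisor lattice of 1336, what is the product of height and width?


Height = length of longest chain minus 1; width = size of largest antichain.
A maximum chain: 1 | 167 | 334 | 668 | 1336  (height 4).
A maximum antichain: {2, 167}  (width 2).
Product = 4 * 2 = 8


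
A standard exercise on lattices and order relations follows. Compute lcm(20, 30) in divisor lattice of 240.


In a divisor lattice, join = lcm (least common multiple).
gcd(20,30) = 10
lcm(20,30) = 20*30/gcd = 600/10 = 60


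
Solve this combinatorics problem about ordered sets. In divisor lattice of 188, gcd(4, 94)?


Meet=gcd.
gcd(4,94)=2


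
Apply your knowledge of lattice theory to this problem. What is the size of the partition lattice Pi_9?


B(n) = number of set partitions of an n-element set.
B(n) satisfies the recurrence: B(n+1) = sum_k C(n,k)*B(k).
B(9) = 21147


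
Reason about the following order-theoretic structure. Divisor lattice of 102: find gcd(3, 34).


In a divisor lattice, meet = gcd (greatest common divisor).
By Euclidean algorithm or factoring: gcd(3,34) = 1


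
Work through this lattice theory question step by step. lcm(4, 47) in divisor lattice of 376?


Join=lcm.
gcd(4,47)=1
lcm=188


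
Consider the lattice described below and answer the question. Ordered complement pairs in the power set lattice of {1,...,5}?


Complement pair (a,b): a meet b = bottom, a join b = top.
Here: A intersect B = {} and A union B = {1,...,5}.
Pairs found: ({},{1,2,3,4,5}), ({1},{2,3,4,5}), ({2},{1,3,4,5}), ({3},{1,2,4,5}), ... (28 more)
Total ordered pairs: 32


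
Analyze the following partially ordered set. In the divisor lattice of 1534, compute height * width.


Height = length of longest chain minus 1; width = size of largest antichain.
A maximum chain: 1 | 59 | 767 | 1534  (height 3).
A maximum antichain: {2, 13, 59}  (width 3).
Product = 3 * 3 = 9


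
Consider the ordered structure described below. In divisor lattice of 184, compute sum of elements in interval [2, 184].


Interval [2,184] in divisors of 184: [2, 4, 8, 46, 92, 184]
Sum = 336


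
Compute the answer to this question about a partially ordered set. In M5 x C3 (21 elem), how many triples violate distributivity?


Distributive law: a ^ (b v c) = (a ^ b) v (a ^ c).
Check all 21^3 = 9261 ordered triples (a,b,c).
  e.g. a=(a1,0), b=(a2,0), c=(a3,0): lhs=(a1,0) != rhs=(0,0)
  e.g. a=(a1,0), b=(a2,0), c=(a3,1): lhs=(a1,0) != rhs=(0,0)
Total violating triples: 1620


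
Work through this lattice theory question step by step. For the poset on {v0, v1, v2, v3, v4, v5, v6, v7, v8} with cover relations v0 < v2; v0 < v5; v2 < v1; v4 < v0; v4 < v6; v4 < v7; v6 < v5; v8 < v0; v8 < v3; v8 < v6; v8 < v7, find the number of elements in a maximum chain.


A chain is a totally ordered subset; we count the number of elements in a maximum chain.
Compute, for each element x, the size of the longest chain ending at x:
  v4: 1
  v8: 1
  v3: 2
  v0: 2
  v6: 2
  v7: 2
  ...
A maximum chain: v4 < v0 < v2 < v1
Number of elements in the longest chain: 4


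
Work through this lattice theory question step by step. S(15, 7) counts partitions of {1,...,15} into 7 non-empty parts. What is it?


S(n,k) = k*S(n-1,k) + S(n-1,k-1).
S(14,7) = 49329280, S(14,6) = 63436373
S(15,7) = 7*49329280 + 63436373 = 345304960 + 63436373
S(15,7) = 408741333


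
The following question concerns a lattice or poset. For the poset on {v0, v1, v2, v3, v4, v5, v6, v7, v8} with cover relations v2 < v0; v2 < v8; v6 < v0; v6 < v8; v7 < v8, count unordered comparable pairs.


A comparable pair {a,b} has a < b or b < a in the order.
Count unordered pairs where one element is strictly below the other.
Examples: {v0,v2}, {v0,v6}, {v2,v8}, {v6,v8}, ...
Total comparable pairs: 5


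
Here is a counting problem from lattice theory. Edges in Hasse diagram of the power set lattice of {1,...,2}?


A cover relation a -< b holds when a < b with no c strictly between.
Cover relations:
  {} -< {1}
  {} -< {2}
  {1} -< {1,2}
  {2} -< {1,2}
Total: 4


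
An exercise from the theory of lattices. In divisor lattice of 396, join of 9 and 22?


In a divisor lattice, join = lcm (least common multiple).
gcd(9,22) = 1
lcm(9,22) = 9*22/gcd = 198/1 = 198


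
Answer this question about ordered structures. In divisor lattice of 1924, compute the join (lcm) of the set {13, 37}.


In a divisor lattice, join = lcm (least common multiple).
Compute lcm iteratively: start with first element, then lcm(current, next).
Elements: [13, 37]
lcm(13,37) = 481
Final lcm = 481


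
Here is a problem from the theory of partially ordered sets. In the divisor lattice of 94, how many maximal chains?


A maximal chain goes from the minimum element to a maximal element via cover relations.
Counting all min-to-max paths in the cover graph.
Total maximal chains: 2


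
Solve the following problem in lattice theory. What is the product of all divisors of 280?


Divisors of 280: [1, 2, 4, 5, 7, 8, 10, 14, 20, 28, 35, 40, 56, 70, 140, 280]
Product = n^(d(n)/2) = 280^(16/2)
Product = 37780199833600000000


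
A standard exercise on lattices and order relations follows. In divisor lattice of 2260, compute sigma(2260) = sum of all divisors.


sigma(n) = sum of divisors.
Divisors of 2260: [1, 2, 4, 5, 10, 20, 113, 226, 452, 565, 1130, 2260]
Sum = 4788


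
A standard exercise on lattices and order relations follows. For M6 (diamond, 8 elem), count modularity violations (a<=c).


Modular law: if a <= c then a v (b ^ c) = (a v b) ^ c.
Check all triples (a,b,c) with a <= c among 8 elements.
This lattice is modular (diamonds M_m and their chain-products are modular).
Total violating triples: 0


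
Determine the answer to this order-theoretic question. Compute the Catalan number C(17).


C(n) = C(2n, n) / (n+1).
C(34, 17) = 2333606220
C(17) = 2333606220 / 18 = 129644790


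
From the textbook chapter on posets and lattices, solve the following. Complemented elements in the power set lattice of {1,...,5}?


An element a is complemented if some b has a meet b = bottom, a join b = top.
every subset A has complement S\A, so all elements are complemented.
Complemented elements: {}, {1}, {2}, {3}, {4}, {5}, ... (26 more)
Count: 32


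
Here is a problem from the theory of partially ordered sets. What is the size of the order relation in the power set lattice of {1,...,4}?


The order relation is {(a,b) : a <= b}, reflexive so it includes (a,a).
Examples: ({},{}), ({},{1,2}), ({},{1,2,3}), ({},{1,2,3,4}), ({},{1,2,4}), ...
Total ordered pairs: 81


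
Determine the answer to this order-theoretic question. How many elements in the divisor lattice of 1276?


Divisors of 1276: [1, 2, 4, 11, 22, 29, 44, 58, 116, 319, 638, 1276]
Count: 12


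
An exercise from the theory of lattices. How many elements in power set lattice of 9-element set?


Power set = 2^n.
2^9 = 512


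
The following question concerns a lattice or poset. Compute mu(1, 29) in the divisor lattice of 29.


In a divisor lattice, mu(a,b) = mu(b/a) where mu is the classical Mobius function.
b/a = 29/1 = 29
Prime factorization of 29: primes [29]
29 is squarefree with 1 prime factor(s), so mu(29) = (-1)^1 = -1


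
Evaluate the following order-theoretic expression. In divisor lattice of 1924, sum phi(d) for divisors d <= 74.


Divisors of 1924 up to 74: [1, 2, 4, 13, 26, 37, 52, 74]
phi values: [1, 1, 2, 12, 12, 36, 24, 36]
Sum = 124


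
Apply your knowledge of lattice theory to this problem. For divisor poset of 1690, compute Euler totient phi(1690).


phi(n) = n * prod_{p|n} (1 - 1/p).
Prime divisors of 1690: [2, 5, 13]
phi(1690) = 1690 * (1 - 1/2) * (1 - 1/5) * (1 - 1/13)
phi(1690) = 624


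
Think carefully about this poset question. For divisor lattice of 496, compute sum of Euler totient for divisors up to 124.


Divisors of 496 up to 124: [1, 2, 4, 8, 16, 31, 62, 124]
phi values: [1, 1, 2, 4, 8, 30, 30, 60]
Sum = 136


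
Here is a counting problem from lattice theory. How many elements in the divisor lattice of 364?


Divisors of 364: [1, 2, 4, 7, 13, 14, 26, 28, 52, 91, 182, 364]
Count: 12


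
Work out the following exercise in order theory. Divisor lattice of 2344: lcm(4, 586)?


Join=lcm.
gcd(4,586)=2
lcm=1172


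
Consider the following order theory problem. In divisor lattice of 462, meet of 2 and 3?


In a divisor lattice, meet = gcd (greatest common divisor).
By Euclidean algorithm or factoring: gcd(2,3) = 1


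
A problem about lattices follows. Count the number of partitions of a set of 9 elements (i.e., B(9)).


B(n) = number of set partitions of an n-element set.
B(n) satisfies the recurrence: B(n+1) = sum_k C(n,k)*B(k).
B(9) = 21147


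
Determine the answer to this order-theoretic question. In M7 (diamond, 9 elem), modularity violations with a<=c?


Modular law: if a <= c then a v (b ^ c) = (a v b) ^ c.
Check all triples (a,b,c) with a <= c among 9 elements.
This lattice is modular (diamonds M_m and their chain-products are modular).
Total violating triples: 0


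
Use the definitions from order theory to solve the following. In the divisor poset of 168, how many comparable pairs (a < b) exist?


A comparable pair {a,b} has a < b or b < a in the order.
Count unordered pairs where one element is strictly below the other.
Examples: {1,2}, {1,3}, {1,4}, {1,6}, ...
Total comparable pairs: 74


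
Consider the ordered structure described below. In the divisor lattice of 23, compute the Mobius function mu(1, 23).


In a divisor lattice, mu(a,b) = mu(b/a) where mu is the classical Mobius function.
b/a = 23/1 = 23
Prime factorization of 23: primes [23]
23 is squarefree with 1 prime factor(s), so mu(23) = (-1)^1 = -1


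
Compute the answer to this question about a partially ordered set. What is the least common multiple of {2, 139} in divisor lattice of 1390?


In a divisor lattice, join = lcm (least common multiple).
Compute lcm iteratively: start with first element, then lcm(current, next).
Elements: [2, 139]
lcm(2,139) = 278
Final lcm = 278


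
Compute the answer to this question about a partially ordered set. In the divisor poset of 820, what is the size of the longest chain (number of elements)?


A chain is a totally ordered subset; we count the number of elements in a maximum chain.
Compute, for each element x, the size of the longest chain ending at x:
  1: 1
  2: 2
  5: 2
  41: 2
  4: 3
  10: 3
  ...
A maximum chain: 1 < 2 < 4 < 20 < 820
Number of elements in the longest chain: 5


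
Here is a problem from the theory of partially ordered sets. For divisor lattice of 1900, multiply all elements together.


Divisors of 1900: [1, 2, 4, 5, 10, 19, 20, 25, 38, 50, 76, 95, 100, 190, 380, 475, 950, 1900]
Product = n^(d(n)/2) = 1900^(18/2)
Product = 322687697779000000000000000000


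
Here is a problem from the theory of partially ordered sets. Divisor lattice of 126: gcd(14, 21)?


Meet=gcd.
gcd(14,21)=7


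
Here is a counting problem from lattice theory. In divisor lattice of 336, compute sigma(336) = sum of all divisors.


sigma(n) = sum of divisors.
Divisors of 336: [1, 2, 3, 4, 6, 7, 8, 12, 14, 16, 21, 24, 28, 42, 48, 56, 84, 112, 168, 336]
Sum = 992


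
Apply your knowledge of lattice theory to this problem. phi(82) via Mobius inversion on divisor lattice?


phi(n) = n * prod_{p|n} (1 - 1/p).
Prime divisors of 82: [2, 41]
phi(82) = 82 * (1 - 1/2) * (1 - 1/41)
phi(82) = 40


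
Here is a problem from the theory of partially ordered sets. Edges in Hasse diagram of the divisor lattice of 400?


A cover relation a -< b holds when a < b with no c strictly between.
Cover relations:
  1 -< 2
  1 -< 5
  2 -< 4
  2 -< 10
  4 -< 8
  4 -< 20
  5 -< 10
  5 -< 25
  ...14 more
Total: 22


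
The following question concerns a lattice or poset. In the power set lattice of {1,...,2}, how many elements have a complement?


An element a is complemented if some b has a meet b = bottom, a join b = top.
every subset A has complement S\A, so all elements are complemented.
Complemented elements: {}, {1}, {2}, {1,2}
Count: 4


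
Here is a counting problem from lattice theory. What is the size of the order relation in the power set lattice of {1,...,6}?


The order relation is {(a,b) : a <= b}, reflexive so it includes (a,a).
Examples: ({},{}), ({},{1,2}), ({},{1,2,3}), ({},{1,2,3,4}), ({},{1,2,3,4,5}), ...
Total ordered pairs: 729


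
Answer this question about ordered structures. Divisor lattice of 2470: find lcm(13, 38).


In a divisor lattice, join = lcm (least common multiple).
gcd(13,38) = 1
lcm(13,38) = 13*38/gcd = 494/1 = 494


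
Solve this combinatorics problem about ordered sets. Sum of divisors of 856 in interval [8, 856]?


Interval [8,856] in divisors of 856: [8, 856]
Sum = 864


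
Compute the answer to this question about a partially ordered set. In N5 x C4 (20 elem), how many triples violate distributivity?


Distributive law: a ^ (b v c) = (a ^ b) v (a ^ c).
Check all 20^3 = 8000 ordered triples (a,b,c).
  e.g. a=(b,0), b=(a,0), c=(c,0): lhs=(b,0) != rhs=(a,0)
  e.g. a=(b,0), b=(a,0), c=(c,1): lhs=(b,0) != rhs=(a,0)
Total violating triples: 128


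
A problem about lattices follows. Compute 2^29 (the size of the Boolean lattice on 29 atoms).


Power set = 2^n.
2^29 = 536870912


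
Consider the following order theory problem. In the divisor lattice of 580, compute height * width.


Height = length of longest chain minus 1; width = size of largest antichain.
A maximum chain: 1 | 29 | 145 | 290 | 580  (height 4).
A maximum antichain: {4, 10, 58, 145}  (width 4).
Product = 4 * 4 = 16


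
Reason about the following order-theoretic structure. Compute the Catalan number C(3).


C(n) = C(2n, n) / (n+1).
C(6, 3) = 20
C(3) = 20 / 4 = 5


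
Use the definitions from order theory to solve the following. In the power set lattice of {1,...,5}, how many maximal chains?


A maximal chain goes from the minimum element to a maximal element via cover relations.
Counting all min-to-max paths in the cover graph.
Total maximal chains: 120


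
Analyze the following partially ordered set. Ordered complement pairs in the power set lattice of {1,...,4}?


Complement pair (a,b): a meet b = bottom, a join b = top.
Here: A intersect B = {} and A union B = {1,...,4}.
Pairs found: ({},{1,2,3,4}), ({1},{2,3,4}), ({2},{1,3,4}), ({3},{1,2,4}), ... (12 more)
Total ordered pairs: 16


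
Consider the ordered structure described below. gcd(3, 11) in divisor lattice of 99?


Meet=gcd.
gcd(3,11)=1


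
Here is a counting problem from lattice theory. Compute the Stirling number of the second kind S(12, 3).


S(n,k) = k*S(n-1,k) + S(n-1,k-1).
S(11,3) = 28501, S(11,2) = 1023
S(12,3) = 3*28501 + 1023 = 85503 + 1023
S(12,3) = 86526


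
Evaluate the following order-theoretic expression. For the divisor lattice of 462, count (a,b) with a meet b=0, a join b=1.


Complement pair (a,b): a meet b = bottom, a join b = top.
Here: gcd(a,b)=1 and lcm(a,b)=462, i.e. a*b=462 with a,b coprime.
Pairs found: (1,462), (2,231), (3,154), (6,77), ... (12 more)
Total ordered pairs: 16


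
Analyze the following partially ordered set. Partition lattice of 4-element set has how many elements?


B(n) = number of set partitions of an n-element set.
B(n) satisfies the recurrence: B(n+1) = sum_k C(n,k)*B(k).
B(4) = 15


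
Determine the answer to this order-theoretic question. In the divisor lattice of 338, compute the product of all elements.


Divisors of 338: [1, 2, 13, 26, 169, 338]
Product = n^(d(n)/2) = 338^(6/2)
Product = 38614472


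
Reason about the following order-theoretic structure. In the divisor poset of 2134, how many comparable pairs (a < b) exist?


A comparable pair {a,b} has a < b or b < a in the order.
Count unordered pairs where one element is strictly below the other.
Examples: {1,2}, {1,11}, {1,22}, {1,97}, ...
Total comparable pairs: 19


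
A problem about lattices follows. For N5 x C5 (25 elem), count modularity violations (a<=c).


Modular law: if a <= c then a v (b ^ c) = (a v b) ^ c.
Check all triples (a,b,c) with a <= c among 25 elements.
  e.g. a=(a,0), b=(c,0), c=(b,0): lhs=(a,0) != rhs=(b,0)
  e.g. a=(a,0), b=(c,1), c=(b,0): lhs=(a,0) != rhs=(b,0)
Total violating triples: 75


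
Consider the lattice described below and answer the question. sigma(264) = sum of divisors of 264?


sigma(n) = sum of divisors.
Divisors of 264: [1, 2, 3, 4, 6, 8, 11, 12, 22, 24, 33, 44, 66, 88, 132, 264]
Sum = 720


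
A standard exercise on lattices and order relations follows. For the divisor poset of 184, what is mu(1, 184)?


In a divisor lattice, mu(a,b) = mu(b/a) where mu is the classical Mobius function.
b/a = 184/1 = 184
Prime factorization of 184: primes [2, 23]
184 is not squarefree, so mu(184) = 0


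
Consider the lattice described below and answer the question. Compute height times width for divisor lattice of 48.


Height = length of longest chain minus 1; width = size of largest antichain.
A maximum chain: 1 | 3 | 6 | 12 | 24 | 48  (height 5).
A maximum antichain: {2, 3}  (width 2).
Product = 5 * 2 = 10


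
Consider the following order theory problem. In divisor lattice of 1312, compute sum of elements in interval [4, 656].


Interval [4,656] in divisors of 1312: [4, 8, 16, 164, 328, 656]
Sum = 1176


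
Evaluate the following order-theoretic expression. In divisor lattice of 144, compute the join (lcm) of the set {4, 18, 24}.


In a divisor lattice, join = lcm (least common multiple).
Compute lcm iteratively: start with first element, then lcm(current, next).
Elements: [4, 18, 24]
lcm(4,18) = 36
lcm(36,24) = 72
Final lcm = 72


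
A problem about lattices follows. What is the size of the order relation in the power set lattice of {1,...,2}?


The order relation is {(a,b) : a <= b}, reflexive so it includes (a,a).
Examples: ({},{}), ({},{1,2}), ({},{1}), ({},{2}), ({1,2},{1,2}), ...
Total ordered pairs: 9


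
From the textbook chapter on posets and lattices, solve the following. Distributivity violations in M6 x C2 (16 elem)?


Distributive law: a ^ (b v c) = (a ^ b) v (a ^ c).
Check all 16^3 = 4096 ordered triples (a,b,c).
  e.g. a=(a1,0), b=(a2,0), c=(a3,0): lhs=(a1,0) != rhs=(0,0)
  e.g. a=(a1,0), b=(a2,0), c=(a3,1): lhs=(a1,0) != rhs=(0,0)
Total violating triples: 960


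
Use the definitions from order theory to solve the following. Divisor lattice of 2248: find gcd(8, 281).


In a divisor lattice, meet = gcd (greatest common divisor).
By Euclidean algorithm or factoring: gcd(8,281) = 1


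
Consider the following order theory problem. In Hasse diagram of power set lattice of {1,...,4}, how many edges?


A cover relation a -< b holds when a < b with no c strictly between.
Cover relations:
  {} -< {1}
  {} -< {2}
  {} -< {3}
  {} -< {4}
  {1} -< {1,2}
  {1} -< {1,3}
  {1} -< {1,4}
  {2} -< {1,2}
  ...24 more
Total: 32


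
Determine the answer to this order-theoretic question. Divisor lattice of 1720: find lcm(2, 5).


In a divisor lattice, join = lcm (least common multiple).
gcd(2,5) = 1
lcm(2,5) = 2*5/gcd = 10/1 = 10


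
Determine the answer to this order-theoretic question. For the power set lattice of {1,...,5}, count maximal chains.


A maximal chain goes from the minimum element to a maximal element via cover relations.
Counting all min-to-max paths in the cover graph.
Total maximal chains: 120


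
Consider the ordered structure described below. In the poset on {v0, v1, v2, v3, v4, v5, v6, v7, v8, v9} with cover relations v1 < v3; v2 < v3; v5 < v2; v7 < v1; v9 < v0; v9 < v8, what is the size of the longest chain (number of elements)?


A chain is a totally ordered subset; we count the number of elements in a maximum chain.
Compute, for each element x, the size of the longest chain ending at x:
  v4: 1
  v5: 1
  v6: 1
  v7: 1
  v9: 1
  v0: 2
  ...
A maximum chain: v7 < v1 < v3
Number of elements in the longest chain: 3


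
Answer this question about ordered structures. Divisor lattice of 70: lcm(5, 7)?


Join=lcm.
gcd(5,7)=1
lcm=35


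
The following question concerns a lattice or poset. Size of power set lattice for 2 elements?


Power set = 2^n.
2^2 = 4


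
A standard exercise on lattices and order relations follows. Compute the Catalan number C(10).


C(n) = C(2n, n) / (n+1).
C(20, 10) = 184756
C(10) = 184756 / 11 = 16796


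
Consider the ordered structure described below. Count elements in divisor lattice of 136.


Divisors of 136: [1, 2, 4, 8, 17, 34, 68, 136]
Count: 8


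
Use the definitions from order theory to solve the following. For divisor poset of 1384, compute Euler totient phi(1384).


phi(n) = n * prod_{p|n} (1 - 1/p).
Prime divisors of 1384: [2, 173]
phi(1384) = 1384 * (1 - 1/2) * (1 - 1/173)
phi(1384) = 688


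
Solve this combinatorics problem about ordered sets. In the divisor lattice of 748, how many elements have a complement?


An element a is complemented if some b has a meet b = bottom, a join b = top.
a is complemented iff gcd(a, n/a)=1, i.e. a is a unitary divisor of 748.
Complemented elements: 1, 4, 11, 17, 44, 68, ... (2 more)
Count: 8


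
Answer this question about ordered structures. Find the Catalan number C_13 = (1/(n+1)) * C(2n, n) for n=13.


C(n) = C(2n, n) / (n+1).
C(26, 13) = 10400600
C(13) = 10400600 / 14 = 742900


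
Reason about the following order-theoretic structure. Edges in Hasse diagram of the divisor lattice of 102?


A cover relation a -< b holds when a < b with no c strictly between.
Cover relations:
  1 -< 2
  1 -< 3
  1 -< 17
  2 -< 6
  2 -< 34
  3 -< 6
  3 -< 51
  6 -< 102
  ...4 more
Total: 12


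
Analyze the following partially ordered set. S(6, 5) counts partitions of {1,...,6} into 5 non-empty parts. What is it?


S(n,k) = k*S(n-1,k) + S(n-1,k-1).
S(5,5) = 1, S(5,4) = 10
S(6,5) = 5*1 + 10 = 5 + 10
S(6,5) = 15


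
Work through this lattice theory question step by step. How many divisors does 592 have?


Divisors of 592: [1, 2, 4, 8, 16, 37, 74, 148, 296, 592]
Count: 10


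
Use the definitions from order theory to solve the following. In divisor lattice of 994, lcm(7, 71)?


Join=lcm.
gcd(7,71)=1
lcm=497


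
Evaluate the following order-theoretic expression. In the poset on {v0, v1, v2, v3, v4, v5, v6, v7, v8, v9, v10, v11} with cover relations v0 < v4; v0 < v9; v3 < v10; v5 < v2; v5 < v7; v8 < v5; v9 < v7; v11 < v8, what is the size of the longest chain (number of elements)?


A chain is a totally ordered subset; we count the number of elements in a maximum chain.
Compute, for each element x, the size of the longest chain ending at x:
  v0: 1
  v1: 1
  v3: 1
  v6: 1
  v11: 1
  v4: 2
  ...
A maximum chain: v11 < v8 < v5 < v2
Number of elements in the longest chain: 4


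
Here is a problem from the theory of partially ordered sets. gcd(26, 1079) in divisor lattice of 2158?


Meet=gcd.
gcd(26,1079)=13


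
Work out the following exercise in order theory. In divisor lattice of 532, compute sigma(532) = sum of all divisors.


sigma(n) = sum of divisors.
Divisors of 532: [1, 2, 4, 7, 14, 19, 28, 38, 76, 133, 266, 532]
Sum = 1120


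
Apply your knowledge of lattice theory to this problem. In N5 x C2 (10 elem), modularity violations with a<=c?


Modular law: if a <= c then a v (b ^ c) = (a v b) ^ c.
Check all triples (a,b,c) with a <= c among 10 elements.
  e.g. a=(a,0), b=(c,0), c=(b,0): lhs=(a,0) != rhs=(b,0)
  e.g. a=(a,0), b=(c,1), c=(b,0): lhs=(a,0) != rhs=(b,0)
Total violating triples: 6


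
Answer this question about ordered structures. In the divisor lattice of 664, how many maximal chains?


A maximal chain goes from the minimum element to a maximal element via cover relations.
Counting all min-to-max paths in the cover graph.
Total maximal chains: 4


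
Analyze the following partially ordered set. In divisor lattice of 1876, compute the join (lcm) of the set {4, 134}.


In a divisor lattice, join = lcm (least common multiple).
Compute lcm iteratively: start with first element, then lcm(current, next).
Elements: [4, 134]
lcm(4,134) = 268
Final lcm = 268


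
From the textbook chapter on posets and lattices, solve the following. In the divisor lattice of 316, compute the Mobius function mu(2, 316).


In a divisor lattice, mu(a,b) = mu(b/a) where mu is the classical Mobius function.
b/a = 316/2 = 158
Prime factorization of 158: primes [2, 79]
158 is squarefree with 2 prime factor(s), so mu(158) = (-1)^2 = 1


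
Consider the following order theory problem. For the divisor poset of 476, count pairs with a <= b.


The order relation is {(a,b) : a <= b}, reflexive so it includes (a,a).
Examples: (1,1), (1,119), (1,14), (1,17), (1,2), ...
Total ordered pairs: 54


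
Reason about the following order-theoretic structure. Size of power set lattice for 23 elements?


Power set = 2^n.
2^23 = 8388608


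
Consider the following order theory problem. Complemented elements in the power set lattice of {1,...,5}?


An element a is complemented if some b has a meet b = bottom, a join b = top.
every subset A has complement S\A, so all elements are complemented.
Complemented elements: {}, {1}, {2}, {3}, {4}, {5}, ... (26 more)
Count: 32


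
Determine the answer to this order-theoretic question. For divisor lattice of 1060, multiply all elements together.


Divisors of 1060: [1, 2, 4, 5, 10, 20, 53, 106, 212, 265, 530, 1060]
Product = n^(d(n)/2) = 1060^(12/2)
Product = 1418519112256000000


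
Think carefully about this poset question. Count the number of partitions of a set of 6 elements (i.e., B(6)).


B(n) = number of set partitions of an n-element set.
B(n) satisfies the recurrence: B(n+1) = sum_k C(n,k)*B(k).
B(6) = 203


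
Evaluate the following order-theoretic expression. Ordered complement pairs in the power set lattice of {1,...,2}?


Complement pair (a,b): a meet b = bottom, a join b = top.
Here: A intersect B = {} and A union B = {1,...,2}.
Pairs found: ({},{1,2}), ({1},{2}), ({2},{1}), ({1,2},{})
Total ordered pairs: 4


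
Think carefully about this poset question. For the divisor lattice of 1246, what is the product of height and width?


Height = length of longest chain minus 1; width = size of largest antichain.
A maximum chain: 1 | 89 | 623 | 1246  (height 3).
A maximum antichain: {2, 7, 89}  (width 3).
Product = 3 * 3 = 9


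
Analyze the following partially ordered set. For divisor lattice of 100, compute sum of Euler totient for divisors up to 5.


Divisors of 100 up to 5: [1, 2, 4, 5]
phi values: [1, 1, 2, 4]
Sum = 8


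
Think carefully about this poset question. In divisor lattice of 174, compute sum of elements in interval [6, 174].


Interval [6,174] in divisors of 174: [6, 174]
Sum = 180


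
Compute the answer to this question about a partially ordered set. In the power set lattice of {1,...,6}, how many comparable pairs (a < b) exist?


A comparable pair {a,b} has a < b or b < a in the order.
Count unordered pairs where one element is strictly below the other.
Examples: {{},{1}}, {{},{2}}, {{},{3}}, {{},{4}}, ...
Total comparable pairs: 665


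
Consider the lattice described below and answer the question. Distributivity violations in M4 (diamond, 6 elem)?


Distributive law: a ^ (b v c) = (a ^ b) v (a ^ c).
Check all 6^3 = 216 ordered triples (a,b,c).
  e.g. a=a1, b=a2, c=a3: lhs=a1 != rhs=0
  e.g. a=a1, b=a2, c=a4: lhs=a1 != rhs=0
Total violating triples: 24


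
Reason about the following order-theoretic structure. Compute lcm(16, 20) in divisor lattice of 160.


In a divisor lattice, join = lcm (least common multiple).
gcd(16,20) = 4
lcm(16,20) = 16*20/gcd = 320/4 = 80


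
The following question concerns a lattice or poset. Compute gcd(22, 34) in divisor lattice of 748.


In a divisor lattice, meet = gcd (greatest common divisor).
By Euclidean algorithm or factoring: gcd(22,34) = 2


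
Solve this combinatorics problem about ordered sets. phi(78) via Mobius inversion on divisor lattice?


phi(n) = n * prod_{p|n} (1 - 1/p).
Prime divisors of 78: [2, 3, 13]
phi(78) = 78 * (1 - 1/2) * (1 - 1/3) * (1 - 1/13)
phi(78) = 24


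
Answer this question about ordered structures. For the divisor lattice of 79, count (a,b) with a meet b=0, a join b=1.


Complement pair (a,b): a meet b = bottom, a join b = top.
Here: gcd(a,b)=1 and lcm(a,b)=79, i.e. a*b=79 with a,b coprime.
Pairs found: (1,79), (79,1)
Total ordered pairs: 2


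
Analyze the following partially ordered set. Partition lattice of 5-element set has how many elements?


B(n) = number of set partitions of an n-element set.
B(n) satisfies the recurrence: B(n+1) = sum_k C(n,k)*B(k).
B(5) = 52


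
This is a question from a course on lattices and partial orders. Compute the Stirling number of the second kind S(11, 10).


S(n,k) = k*S(n-1,k) + S(n-1,k-1).
S(10,10) = 1, S(10,9) = 45
S(11,10) = 10*1 + 45 = 10 + 45
S(11,10) = 55


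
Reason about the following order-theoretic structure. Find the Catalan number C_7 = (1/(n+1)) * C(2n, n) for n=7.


C(n) = C(2n, n) / (n+1).
C(14, 7) = 3432
C(7) = 3432 / 8 = 429


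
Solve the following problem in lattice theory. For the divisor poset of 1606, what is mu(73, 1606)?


In a divisor lattice, mu(a,b) = mu(b/a) where mu is the classical Mobius function.
b/a = 1606/73 = 22
Prime factorization of 22: primes [2, 11]
22 is squarefree with 2 prime factor(s), so mu(22) = (-1)^2 = 1
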